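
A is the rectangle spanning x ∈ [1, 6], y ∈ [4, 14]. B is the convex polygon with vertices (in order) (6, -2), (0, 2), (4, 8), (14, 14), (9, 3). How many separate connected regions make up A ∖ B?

1

A ∖ B is a single connected region.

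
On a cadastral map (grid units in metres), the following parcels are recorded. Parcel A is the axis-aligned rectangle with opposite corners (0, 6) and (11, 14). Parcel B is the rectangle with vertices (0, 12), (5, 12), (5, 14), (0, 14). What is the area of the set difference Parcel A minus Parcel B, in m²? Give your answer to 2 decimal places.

|Parcel A∩Parcel B|: x∈[0,5], y∈[12,14] → 5·2 = 10.
|Parcel A| = 88.
|Parcel A ∖ Parcel B| = |Parcel A| − |Parcel A∩Parcel B| = 88 − 10 = 78.00.

78.00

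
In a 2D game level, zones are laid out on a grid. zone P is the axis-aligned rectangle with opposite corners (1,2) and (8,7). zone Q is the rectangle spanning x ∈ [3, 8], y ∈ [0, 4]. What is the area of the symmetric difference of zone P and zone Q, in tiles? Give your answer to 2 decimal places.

35.00

|zone P∩zone Q|: x∈[3,8], y∈[2,4] → 5·2 = 10.
|zone P △ zone Q| = |zone P| + |zone Q| − 2·|zone P∩zone Q| = 35 + 20 − 20 = 35.00.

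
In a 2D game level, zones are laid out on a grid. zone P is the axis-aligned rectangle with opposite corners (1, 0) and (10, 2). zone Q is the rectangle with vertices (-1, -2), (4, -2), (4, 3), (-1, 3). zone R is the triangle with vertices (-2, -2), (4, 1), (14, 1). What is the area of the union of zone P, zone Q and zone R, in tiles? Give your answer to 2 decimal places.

40.70

By inclusion–exclusion:
Individual areas: |zone P| = 18, |zone Q| = 25, |zone R| = 15.
|zone P∩zone Q|: x∈[1,4], y∈[0,2] → 3·2 = 6.
|zone P∩zone R| = 6.8333.
|zone Q∩zone R| = 5.4688.
|zone P∩zone Q∩zone R| = 1.
|zone P ∪ zone Q ∪ zone R| = 58 − 18.3021 + 1 = 40.70.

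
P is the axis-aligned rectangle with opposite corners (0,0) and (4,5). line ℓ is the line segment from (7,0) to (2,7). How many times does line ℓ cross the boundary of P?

2

The segment meets the boundary at (3.429,5), (4,4.2).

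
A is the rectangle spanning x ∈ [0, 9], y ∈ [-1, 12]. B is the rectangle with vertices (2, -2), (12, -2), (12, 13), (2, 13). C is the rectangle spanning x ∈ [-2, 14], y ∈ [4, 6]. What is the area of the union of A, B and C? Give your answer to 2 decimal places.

184.00

By inclusion–exclusion:
Individual areas: |A| = 117, |B| = 150, |C| = 32.
|A∩B|: x∈[2,9], y∈[-1,12] → 7·13 = 91.
|A∩C|: x∈[0,9], y∈[4,6] → 9·2 = 18.
|B∩C|: x∈[2,12], y∈[4,6] → 10·2 = 20.
|A∩B∩C| = 14.
|A ∪ B ∪ C| = 299 − 129 + 14 = 184.00.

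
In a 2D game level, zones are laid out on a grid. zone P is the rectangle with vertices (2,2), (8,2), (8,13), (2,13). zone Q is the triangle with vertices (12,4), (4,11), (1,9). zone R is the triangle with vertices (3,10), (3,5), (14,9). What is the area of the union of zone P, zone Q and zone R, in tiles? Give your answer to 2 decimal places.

77.92

By inclusion–exclusion:
Individual areas: |zone P| = 66, |zone Q| = 18.5, |zone R| = 27.5.
|zone P∩zone Q| = 14.5758.
|zone P∩zone R| = 19.3182.
|zone Q∩zone R| = 10.9995.
|zone P∩zone Q∩zone R| = 10.8118.
|zone P ∪ zone Q ∪ zone R| = 112 − 44.8934 + 10.8118 = 77.92.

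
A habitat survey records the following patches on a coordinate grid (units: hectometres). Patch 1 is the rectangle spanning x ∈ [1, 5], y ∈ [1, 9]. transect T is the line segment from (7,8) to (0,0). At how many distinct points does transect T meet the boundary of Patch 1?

The segment meets the boundary at (1,1.143), (5,5.714).

2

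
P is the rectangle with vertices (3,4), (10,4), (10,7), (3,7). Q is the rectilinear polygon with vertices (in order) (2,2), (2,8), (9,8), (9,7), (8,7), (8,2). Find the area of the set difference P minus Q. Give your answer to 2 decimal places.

|P| = 21, |P∩Q| = 15.
|P ∖ Q| = |P| − |P∩Q| = 21 − 15 = 6.00.

6.00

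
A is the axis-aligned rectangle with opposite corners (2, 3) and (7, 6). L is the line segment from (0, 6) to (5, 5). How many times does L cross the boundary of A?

The segment meets the boundary at (2,5.6).

1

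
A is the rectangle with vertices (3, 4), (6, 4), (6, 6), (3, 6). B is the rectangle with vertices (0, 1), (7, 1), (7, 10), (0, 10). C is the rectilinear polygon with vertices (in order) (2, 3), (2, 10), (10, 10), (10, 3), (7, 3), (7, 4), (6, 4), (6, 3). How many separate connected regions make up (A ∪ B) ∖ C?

1

(A ∪ B) ∖ C is a single connected region.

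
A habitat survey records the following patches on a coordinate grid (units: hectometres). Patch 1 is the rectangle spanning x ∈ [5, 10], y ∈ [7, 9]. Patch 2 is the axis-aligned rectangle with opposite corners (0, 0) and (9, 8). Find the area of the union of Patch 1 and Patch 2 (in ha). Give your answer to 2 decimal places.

78.00

By inclusion–exclusion:
Individual areas: |Patch 1| = 10, |Patch 2| = 72.
|Patch 1∩Patch 2|: x∈[5,9], y∈[7,8] → 4·1 = 4.
|Patch 1 ∪ Patch 2| = 82 − 4 = 78.00.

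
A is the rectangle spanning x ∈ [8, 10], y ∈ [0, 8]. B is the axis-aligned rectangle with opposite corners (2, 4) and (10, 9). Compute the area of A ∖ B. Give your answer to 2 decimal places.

8.00

|A∩B|: x∈[8,10], y∈[4,8] → 2·4 = 8.
|A| = 16.
|A ∖ B| = |A| − |A∩B| = 16 − 8 = 8.00.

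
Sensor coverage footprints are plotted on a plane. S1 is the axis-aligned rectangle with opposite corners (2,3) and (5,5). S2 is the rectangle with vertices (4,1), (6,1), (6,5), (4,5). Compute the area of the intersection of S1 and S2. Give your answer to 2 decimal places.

2.00

|S1∩S2|: x∈[4,5], y∈[3,5] → 1·2 = 2.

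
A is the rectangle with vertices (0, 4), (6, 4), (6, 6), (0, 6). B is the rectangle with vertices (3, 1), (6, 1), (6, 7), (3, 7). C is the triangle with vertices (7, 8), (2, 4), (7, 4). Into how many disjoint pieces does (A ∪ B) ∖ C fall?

(A ∪ B) ∖ C splits into 2 disjoint pieces (area 9, area 8.625).

2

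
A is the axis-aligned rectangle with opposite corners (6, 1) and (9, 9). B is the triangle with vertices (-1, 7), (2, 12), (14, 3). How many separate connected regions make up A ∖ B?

A ∖ B splits into 2 disjoint pieces (area 11.2, area 3.375).

2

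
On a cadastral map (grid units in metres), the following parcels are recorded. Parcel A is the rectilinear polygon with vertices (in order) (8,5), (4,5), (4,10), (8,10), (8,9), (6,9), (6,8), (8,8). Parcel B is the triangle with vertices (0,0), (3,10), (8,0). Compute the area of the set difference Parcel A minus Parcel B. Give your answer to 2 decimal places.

|Parcel A| = 18, |Parcel A∩Parcel B| = 2.25.
|Parcel A ∖ Parcel B| = |Parcel A| − |Parcel A∩Parcel B| = 18 − 2.25 = 15.75.

15.75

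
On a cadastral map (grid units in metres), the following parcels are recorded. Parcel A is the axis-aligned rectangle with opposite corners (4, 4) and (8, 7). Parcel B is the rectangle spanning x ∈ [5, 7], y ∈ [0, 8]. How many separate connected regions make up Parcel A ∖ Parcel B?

Parcel A ∖ Parcel B splits into 2 disjoint pieces (area 3, area 3).

2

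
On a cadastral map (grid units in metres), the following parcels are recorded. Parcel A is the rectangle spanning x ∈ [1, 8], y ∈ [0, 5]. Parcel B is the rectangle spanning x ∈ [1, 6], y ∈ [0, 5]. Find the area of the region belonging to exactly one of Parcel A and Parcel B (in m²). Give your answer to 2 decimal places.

10.00

|Parcel A∩Parcel B|: x∈[1,6], y∈[0,5] → 5·5 = 25.
|Parcel A △ Parcel B| = |Parcel A| + |Parcel B| − 2·|Parcel A∩Parcel B| = 35 + 25 − 50 = 10.00.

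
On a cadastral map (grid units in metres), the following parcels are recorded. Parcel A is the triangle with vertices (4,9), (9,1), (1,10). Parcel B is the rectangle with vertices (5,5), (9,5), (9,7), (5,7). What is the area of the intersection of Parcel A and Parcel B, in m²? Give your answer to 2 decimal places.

The intersection is the polygon with vertices (6.5,5), (5.444,5), (5,5.5), (5,7), (5.25,7).
By the shoelace formula its area is 1.64.

1.64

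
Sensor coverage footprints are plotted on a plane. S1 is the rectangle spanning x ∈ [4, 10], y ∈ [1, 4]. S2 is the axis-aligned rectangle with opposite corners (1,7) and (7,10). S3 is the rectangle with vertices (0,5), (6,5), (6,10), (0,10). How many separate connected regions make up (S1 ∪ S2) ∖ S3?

(S1 ∪ S2) ∖ S3 splits into 2 disjoint pieces (area 18, area 3).

2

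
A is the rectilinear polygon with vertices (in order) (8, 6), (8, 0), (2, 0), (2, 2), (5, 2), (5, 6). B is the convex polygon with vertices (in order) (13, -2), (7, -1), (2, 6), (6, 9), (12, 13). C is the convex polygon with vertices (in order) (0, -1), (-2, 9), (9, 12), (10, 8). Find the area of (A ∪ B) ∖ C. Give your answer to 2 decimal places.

75.53

|A ∪ B| = 105.1429.
|(A ∪ B) ∩ C| = 29.6146.
|(A ∪ B) ∖ C| = 105.1429 − 29.6146 = 75.53.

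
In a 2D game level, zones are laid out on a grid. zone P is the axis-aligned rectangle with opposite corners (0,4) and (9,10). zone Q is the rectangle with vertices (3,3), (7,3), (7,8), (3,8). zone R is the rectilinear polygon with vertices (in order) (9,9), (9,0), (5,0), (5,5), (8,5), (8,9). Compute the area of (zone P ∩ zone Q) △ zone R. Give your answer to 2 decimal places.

|zone P ∩ zone Q| = 16.
|(zone P ∩ zone Q) ∩ zone R| = 2.
|(zone P ∩ zone Q) △ zone R| = 16 + 24 − 4 = 36.00.

36.00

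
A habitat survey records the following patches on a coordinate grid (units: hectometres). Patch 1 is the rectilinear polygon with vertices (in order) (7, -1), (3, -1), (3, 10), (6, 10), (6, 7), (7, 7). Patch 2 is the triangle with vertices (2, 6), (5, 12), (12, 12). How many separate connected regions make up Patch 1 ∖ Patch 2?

Patch 1 ∖ Patch 2 splits into 2 disjoint pieces (area 33.5, area 1).

2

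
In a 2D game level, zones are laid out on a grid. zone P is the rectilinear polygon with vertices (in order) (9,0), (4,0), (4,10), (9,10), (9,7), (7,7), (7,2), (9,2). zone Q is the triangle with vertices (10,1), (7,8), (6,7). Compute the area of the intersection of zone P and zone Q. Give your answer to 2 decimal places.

The intersection is the polygon with vertices (7,7), (7,5.5), (6,7), (7,8), (7.429,7).
By the shoelace formula its area is 1.46.

1.46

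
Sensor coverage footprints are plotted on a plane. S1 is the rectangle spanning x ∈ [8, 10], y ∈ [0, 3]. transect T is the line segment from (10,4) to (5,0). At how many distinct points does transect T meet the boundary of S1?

2

The segment meets the boundary at (8,2.4), (8.75,3).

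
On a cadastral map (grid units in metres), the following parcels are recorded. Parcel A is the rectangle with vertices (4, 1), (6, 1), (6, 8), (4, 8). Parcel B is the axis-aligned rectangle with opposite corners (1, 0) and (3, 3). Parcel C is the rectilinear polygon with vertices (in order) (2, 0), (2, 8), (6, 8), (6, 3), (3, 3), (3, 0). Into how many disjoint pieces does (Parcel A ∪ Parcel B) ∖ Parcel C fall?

(Parcel A ∪ Parcel B) ∖ Parcel C splits into 2 disjoint pieces (area 4, area 3).

2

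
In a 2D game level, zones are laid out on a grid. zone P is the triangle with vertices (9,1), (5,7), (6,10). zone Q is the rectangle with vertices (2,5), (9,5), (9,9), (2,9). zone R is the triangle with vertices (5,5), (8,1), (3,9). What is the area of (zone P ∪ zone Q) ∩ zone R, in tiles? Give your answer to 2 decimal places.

1.00

The region (zone P ∪ zone Q) ∩ zone R is the polygon with vertices (5,5), (3,9), (5.5,5).
By the shoelace formula its area is 1.00.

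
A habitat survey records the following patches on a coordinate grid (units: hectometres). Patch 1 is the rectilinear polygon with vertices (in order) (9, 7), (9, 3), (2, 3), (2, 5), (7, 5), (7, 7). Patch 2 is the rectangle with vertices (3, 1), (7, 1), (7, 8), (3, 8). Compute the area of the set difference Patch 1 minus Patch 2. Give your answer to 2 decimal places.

|Patch 1| = 18, |Patch 1∩Patch 2| = 8.
|Patch 1 ∖ Patch 2| = |Patch 1| − |Patch 1∩Patch 2| = 18 − 8 = 10.00.

10.00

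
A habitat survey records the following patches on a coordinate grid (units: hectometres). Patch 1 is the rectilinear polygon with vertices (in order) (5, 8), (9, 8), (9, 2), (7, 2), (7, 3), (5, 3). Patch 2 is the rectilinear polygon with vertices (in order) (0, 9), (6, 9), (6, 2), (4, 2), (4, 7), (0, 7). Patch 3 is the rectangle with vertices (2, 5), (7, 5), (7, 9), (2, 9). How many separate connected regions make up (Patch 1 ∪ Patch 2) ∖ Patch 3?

2

(Patch 1 ∪ Patch 2) ∖ Patch 3 splits into 2 disjoint pieces (area 20, area 4).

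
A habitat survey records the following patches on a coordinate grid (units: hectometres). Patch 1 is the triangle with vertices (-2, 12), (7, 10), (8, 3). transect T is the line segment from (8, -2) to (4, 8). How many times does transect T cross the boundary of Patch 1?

1

The segment meets the boundary at (4.875,5.812).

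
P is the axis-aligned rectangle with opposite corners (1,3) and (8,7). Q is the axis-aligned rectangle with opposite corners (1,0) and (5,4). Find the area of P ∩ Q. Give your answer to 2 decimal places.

4.00

|P∩Q|: x∈[1,5], y∈[3,4] → 4·1 = 4.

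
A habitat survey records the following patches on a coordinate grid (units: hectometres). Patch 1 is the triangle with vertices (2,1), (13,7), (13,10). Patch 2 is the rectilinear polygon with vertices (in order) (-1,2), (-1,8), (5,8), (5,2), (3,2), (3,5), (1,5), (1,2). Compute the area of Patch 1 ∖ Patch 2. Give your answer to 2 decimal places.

15.58

|Patch 1| = 16.5, |Patch 1∩Patch 2| = 0.9217.
|Patch 1 ∖ Patch 2| = |Patch 1| − |Patch 1∩Patch 2| = 16.5 − 0.9217 = 15.58.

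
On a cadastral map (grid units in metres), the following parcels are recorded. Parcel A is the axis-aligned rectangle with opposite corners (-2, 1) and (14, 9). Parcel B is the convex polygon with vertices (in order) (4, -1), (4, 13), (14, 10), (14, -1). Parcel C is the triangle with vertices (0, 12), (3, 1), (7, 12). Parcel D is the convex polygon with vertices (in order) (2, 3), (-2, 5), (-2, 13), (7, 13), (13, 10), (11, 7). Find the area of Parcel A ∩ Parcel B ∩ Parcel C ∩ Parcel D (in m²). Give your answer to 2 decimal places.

5.01

The intersection is the polygon with vertices (5.909,9), (4.06,3.916), (4,3.889), (4,9).
By the shoelace formula its area is 5.01.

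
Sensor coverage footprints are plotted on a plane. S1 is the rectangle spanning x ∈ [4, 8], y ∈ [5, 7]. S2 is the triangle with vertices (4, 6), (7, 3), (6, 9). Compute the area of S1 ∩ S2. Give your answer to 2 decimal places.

The intersection is the polygon with vertices (6.333,7), (6.667,5), (5,5), (4,6), (4.667,7).
By the shoelace formula its area is 4.17.

4.17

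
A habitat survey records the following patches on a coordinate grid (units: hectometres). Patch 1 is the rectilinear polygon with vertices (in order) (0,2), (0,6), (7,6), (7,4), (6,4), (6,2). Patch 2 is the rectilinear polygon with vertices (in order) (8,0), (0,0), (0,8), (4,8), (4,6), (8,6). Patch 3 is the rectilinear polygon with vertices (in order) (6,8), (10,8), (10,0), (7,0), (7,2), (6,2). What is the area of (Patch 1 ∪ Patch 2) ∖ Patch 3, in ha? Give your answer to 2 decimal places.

46.00

|Patch 1 ∪ Patch 2| = 56.
|(Patch 1 ∪ Patch 2) ∩ Patch 3| = 10.
|(Patch 1 ∪ Patch 2) ∖ Patch 3| = 56 − 10 = 46.00.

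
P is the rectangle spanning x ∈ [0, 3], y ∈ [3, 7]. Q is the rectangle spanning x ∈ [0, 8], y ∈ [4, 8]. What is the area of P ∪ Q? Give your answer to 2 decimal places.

35.00

By inclusion–exclusion:
Individual areas: |P| = 12, |Q| = 32.
|P∩Q|: x∈[0,3], y∈[4,7] → 3·3 = 9.
|P ∪ Q| = 44 − 9 = 35.00.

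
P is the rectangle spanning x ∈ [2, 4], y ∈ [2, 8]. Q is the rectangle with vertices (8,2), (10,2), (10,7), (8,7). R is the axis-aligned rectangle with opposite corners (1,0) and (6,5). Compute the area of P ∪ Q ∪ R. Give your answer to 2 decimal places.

By inclusion–exclusion:
Individual areas: |P| = 12, |Q| = 10, |R| = 25.
|P∩Q| = 0 (no overlap).
|P∩R|: x∈[2,4], y∈[2,5] → 2·3 = 6.
|Q∩R| = 0 (no overlap).
|P∩Q∩R| = 0.
|P ∪ Q ∪ R| = 47 − 6 + 0 = 41.00.

41.00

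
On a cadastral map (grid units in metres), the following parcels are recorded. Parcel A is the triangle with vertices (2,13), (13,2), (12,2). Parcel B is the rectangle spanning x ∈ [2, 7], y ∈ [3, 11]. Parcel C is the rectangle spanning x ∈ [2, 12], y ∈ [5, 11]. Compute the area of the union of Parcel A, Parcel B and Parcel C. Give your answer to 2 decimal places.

By inclusion–exclusion:
Individual areas: |Parcel A| = 5.5, |Parcel B| = 40, |Parcel C| = 60.
|Parcel A∩Parcel B| = 1.0682.
|Parcel A∩Parcel C| = 2.7273.
|Parcel B∩Parcel C|: x∈[2,7], y∈[5,11] → 5·6 = 30.
|Parcel A∩Parcel B∩Parcel C| = 1.0682.
|Parcel A ∪ Parcel B ∪ Parcel C| = 105.5 − 33.7955 + 1.0682 = 72.77.

72.77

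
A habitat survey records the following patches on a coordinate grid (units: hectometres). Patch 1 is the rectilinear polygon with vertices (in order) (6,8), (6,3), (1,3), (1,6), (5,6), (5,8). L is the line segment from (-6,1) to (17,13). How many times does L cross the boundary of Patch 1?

The segment meets the boundary at (6,7.261), (5,6.739), (3.583,6), (1,4.652).

4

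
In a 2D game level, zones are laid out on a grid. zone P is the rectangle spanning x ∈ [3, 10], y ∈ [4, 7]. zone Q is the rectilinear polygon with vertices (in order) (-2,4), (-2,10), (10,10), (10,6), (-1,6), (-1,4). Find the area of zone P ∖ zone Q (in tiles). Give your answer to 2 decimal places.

14.00

|zone P| = 21, |zone P∩zone Q| = 7.
|zone P ∖ zone Q| = |zone P| − |zone P∩zone Q| = 21 − 7 = 14.00.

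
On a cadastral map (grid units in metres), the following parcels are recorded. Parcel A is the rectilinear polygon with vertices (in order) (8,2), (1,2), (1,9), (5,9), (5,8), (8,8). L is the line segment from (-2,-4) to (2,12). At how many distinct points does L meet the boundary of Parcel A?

The segment meets the boundary at (1.25,9), (1,8).

2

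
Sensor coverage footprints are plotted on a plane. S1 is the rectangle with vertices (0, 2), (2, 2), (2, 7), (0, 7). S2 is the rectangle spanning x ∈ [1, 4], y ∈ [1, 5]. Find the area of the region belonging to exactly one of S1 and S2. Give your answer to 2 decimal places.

16.00

|S1∩S2|: x∈[1,2], y∈[2,5] → 1·3 = 3.
|S1 △ S2| = |S1| + |S2| − 2·|S1∩S2| = 10 + 12 − 6 = 16.00.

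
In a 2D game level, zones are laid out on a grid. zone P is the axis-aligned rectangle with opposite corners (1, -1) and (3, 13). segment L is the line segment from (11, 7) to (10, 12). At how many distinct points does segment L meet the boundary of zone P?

0

The segment lies entirely outside zone P and never meets its boundary.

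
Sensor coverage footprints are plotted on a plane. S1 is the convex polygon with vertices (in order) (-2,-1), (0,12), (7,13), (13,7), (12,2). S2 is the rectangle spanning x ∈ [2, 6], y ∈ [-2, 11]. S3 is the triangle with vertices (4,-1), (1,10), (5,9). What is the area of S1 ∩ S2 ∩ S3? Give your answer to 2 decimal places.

18.49

The intersection is the polygon with vertices (2,9.75), (5,9), (4.131,0.314), (3.669,0.215), (2,6.333).
By the shoelace formula its area is 18.49.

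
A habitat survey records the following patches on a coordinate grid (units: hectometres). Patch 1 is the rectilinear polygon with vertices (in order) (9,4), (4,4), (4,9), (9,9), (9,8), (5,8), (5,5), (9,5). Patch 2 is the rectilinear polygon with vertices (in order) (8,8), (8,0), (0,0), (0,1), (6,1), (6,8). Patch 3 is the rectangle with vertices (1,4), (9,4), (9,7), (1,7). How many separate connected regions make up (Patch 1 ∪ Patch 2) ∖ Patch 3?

(Patch 1 ∪ Patch 2) ∖ Patch 3 splits into 2 disjoint pieces (area 14, area 8).

2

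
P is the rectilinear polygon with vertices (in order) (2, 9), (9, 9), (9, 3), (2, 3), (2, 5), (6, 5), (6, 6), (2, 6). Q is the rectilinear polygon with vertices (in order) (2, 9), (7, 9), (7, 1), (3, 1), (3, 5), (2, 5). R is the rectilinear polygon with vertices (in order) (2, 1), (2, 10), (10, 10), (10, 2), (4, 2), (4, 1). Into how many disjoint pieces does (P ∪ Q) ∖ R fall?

(P ∪ Q) ∖ R is a single connected region.

1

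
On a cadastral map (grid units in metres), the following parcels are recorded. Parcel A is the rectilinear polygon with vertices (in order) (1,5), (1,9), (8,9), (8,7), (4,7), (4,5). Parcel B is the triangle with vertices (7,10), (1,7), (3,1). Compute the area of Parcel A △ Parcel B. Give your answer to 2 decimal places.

|Parcel A| = 20, |Parcel B| = 21, |Parcel A∩Parcel B| = 11.5556.
|Parcel A △ Parcel B| = |Parcel A| + |Parcel B| − 2·|Parcel A∩Parcel B| = 20 + 21 − 23.1111 = 17.89.

17.89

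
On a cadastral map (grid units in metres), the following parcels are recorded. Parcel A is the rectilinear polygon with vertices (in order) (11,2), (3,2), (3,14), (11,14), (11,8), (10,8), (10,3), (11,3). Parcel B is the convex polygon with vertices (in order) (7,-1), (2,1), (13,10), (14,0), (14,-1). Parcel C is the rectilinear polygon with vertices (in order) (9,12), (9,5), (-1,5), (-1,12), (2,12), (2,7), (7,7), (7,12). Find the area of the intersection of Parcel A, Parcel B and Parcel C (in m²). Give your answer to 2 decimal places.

The intersection is the polygon with vertices (9,6.727), (9,5), (6.889,5).
By the shoelace formula its area is 1.82.

1.82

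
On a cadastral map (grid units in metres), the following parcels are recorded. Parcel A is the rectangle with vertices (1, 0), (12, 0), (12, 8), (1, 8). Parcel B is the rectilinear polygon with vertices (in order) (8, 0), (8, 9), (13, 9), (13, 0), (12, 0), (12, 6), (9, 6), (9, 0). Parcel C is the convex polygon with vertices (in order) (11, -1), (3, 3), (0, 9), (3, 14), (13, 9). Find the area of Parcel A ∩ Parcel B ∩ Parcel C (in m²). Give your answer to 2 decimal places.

13.75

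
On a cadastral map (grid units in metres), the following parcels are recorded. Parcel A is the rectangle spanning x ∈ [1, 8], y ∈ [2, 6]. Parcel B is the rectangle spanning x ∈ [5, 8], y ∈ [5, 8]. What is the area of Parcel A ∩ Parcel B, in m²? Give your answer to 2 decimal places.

|Parcel A∩Parcel B|: x∈[5,8], y∈[5,6] → 3·1 = 3.

3.00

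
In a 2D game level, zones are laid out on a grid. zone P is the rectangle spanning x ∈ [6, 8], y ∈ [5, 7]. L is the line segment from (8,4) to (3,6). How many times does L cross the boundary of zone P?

0

The segment lies entirely outside zone P and never meets its boundary.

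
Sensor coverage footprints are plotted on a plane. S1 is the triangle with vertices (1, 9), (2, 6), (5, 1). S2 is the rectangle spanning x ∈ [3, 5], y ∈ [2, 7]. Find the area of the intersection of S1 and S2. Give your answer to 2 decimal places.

0.62

The intersection is the polygon with vertices (3,4.333), (3,5), (4.5,2), (4.4,2).
By the shoelace formula its area is 0.62.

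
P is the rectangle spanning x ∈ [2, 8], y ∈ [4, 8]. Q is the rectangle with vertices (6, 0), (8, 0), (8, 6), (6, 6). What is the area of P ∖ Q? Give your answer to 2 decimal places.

20.00

|P∩Q|: x∈[6,8], y∈[4,6] → 2·2 = 4.
|P| = 24.
|P ∖ Q| = |P| − |P∩Q| = 24 − 4 = 20.00.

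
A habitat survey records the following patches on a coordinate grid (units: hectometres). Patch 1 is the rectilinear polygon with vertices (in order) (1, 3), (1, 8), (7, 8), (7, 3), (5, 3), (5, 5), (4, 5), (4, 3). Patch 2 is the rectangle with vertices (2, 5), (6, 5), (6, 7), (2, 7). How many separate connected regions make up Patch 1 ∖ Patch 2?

Patch 1 ∖ Patch 2 is a single connected region.

1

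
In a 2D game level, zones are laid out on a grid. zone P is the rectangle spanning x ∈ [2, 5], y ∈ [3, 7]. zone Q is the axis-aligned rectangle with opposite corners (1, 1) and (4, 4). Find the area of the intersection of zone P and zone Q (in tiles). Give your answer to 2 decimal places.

2.00

|zone P∩zone Q|: x∈[2,4], y∈[3,4] → 2·1 = 2.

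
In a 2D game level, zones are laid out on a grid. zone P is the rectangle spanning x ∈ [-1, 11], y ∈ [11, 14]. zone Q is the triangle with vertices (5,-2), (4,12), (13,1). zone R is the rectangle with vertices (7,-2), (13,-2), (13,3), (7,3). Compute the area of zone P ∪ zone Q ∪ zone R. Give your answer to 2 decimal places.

By inclusion–exclusion:
Individual areas: |zone P| = 36, |zone Q| = 57.5, |zone R| = 30.
|zone P∩zone Q| = 0.3734.
|zone P∩zone R| = 0 (no overlap).
|zone Q∩zone R| = 17.1136.
|zone P∩zone Q∩zone R| = 0.
|zone P ∪ zone Q ∪ zone R| = 123.5 − 17.487 + 0 = 106.01.

106.01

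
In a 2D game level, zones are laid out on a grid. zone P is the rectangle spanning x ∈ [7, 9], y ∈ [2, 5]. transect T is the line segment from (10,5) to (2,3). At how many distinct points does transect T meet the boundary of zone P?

2

The segment meets the boundary at (7,4.25), (9,4.75).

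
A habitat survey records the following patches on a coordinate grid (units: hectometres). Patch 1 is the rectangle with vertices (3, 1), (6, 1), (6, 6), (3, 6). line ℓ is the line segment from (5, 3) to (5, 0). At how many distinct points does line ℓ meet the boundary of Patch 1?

1

The segment meets the boundary at (5,1).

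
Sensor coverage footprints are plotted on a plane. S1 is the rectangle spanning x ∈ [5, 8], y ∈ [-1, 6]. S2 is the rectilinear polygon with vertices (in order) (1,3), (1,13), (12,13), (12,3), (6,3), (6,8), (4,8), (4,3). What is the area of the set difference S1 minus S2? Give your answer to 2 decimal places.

|S1| = 21, |S1∩S2| = 6.
|S1 ∖ S2| = |S1| − |S1∩S2| = 21 − 6 = 15.00.

15.00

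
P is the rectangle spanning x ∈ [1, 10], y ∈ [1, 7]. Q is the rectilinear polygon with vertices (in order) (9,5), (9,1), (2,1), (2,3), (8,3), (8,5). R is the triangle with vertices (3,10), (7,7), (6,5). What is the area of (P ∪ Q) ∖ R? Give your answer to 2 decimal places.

|P ∪ Q| = 54.
|(P ∪ Q) ∩ R| = 2.2.
|(P ∪ Q) ∖ R| = 54 − 2.2 = 51.80.

51.80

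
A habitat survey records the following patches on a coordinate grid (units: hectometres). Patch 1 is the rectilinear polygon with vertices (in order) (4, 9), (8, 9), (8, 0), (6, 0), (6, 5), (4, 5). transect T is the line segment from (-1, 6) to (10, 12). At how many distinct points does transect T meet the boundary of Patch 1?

2

The segment meets the boundary at (4.5,9), (4,8.727).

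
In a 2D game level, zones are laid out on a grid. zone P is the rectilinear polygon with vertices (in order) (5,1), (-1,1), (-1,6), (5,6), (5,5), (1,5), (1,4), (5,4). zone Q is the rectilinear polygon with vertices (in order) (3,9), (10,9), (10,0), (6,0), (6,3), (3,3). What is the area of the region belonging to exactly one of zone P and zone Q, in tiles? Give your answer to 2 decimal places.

|zone P| = 26, |zone Q| = 54, |zone P∩zone Q| = 4.
|zone P △ zone Q| = |zone P| + |zone Q| − 2·|zone P∩zone Q| = 26 + 54 − 8 = 72.00.

72.00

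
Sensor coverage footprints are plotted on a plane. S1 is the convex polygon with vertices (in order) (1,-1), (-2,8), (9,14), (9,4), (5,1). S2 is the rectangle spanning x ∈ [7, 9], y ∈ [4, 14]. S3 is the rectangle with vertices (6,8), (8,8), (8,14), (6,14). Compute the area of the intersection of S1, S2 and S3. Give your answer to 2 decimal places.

The intersection is the polygon with vertices (7,12.909), (8,13.454), (8,8), (7,8).
By the shoelace formula its area is 5.18.

5.18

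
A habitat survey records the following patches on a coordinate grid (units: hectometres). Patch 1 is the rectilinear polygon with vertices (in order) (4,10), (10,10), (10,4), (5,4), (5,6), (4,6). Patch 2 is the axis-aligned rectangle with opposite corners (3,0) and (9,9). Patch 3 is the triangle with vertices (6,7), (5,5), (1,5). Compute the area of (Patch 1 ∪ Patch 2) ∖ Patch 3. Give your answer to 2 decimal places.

|Patch 1 ∪ Patch 2| = 65.
|(Patch 1 ∪ Patch 2) ∩ Patch 3| = 3.2.
|(Patch 1 ∪ Patch 2) ∖ Patch 3| = 65 − 3.2 = 61.80.

61.80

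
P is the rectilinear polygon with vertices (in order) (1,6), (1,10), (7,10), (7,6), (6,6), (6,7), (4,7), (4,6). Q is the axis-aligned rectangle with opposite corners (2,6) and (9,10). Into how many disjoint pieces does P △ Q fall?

3

P △ Q splits into 3 disjoint pieces (area 4, area 8, area 2).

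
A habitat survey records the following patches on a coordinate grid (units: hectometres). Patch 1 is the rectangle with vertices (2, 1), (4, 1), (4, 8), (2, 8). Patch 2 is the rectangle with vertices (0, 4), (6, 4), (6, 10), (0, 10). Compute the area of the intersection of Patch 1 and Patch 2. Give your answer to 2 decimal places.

|Patch 1∩Patch 2|: x∈[2,4], y∈[4,8] → 2·4 = 8.

8.00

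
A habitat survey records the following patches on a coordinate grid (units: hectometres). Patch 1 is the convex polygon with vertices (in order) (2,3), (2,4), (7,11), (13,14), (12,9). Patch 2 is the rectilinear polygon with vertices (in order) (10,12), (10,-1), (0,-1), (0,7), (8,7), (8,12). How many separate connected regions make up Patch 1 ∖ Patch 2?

Patch 1 ∖ Patch 2 splits into 2 disjoint pieces (area 9.9643, area 11.7).

2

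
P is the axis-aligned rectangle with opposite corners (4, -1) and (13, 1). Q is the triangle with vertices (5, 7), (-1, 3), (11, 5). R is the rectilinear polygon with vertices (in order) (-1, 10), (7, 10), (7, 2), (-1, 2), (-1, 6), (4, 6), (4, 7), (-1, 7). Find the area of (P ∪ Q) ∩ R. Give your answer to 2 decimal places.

13.92

The region (P ∪ Q) ∩ R is the polygon with vertices (5,7), (7,6.333), (7,4.333), (-1,3), (3.5,6), (4,6), (4,6.333).
By the shoelace formula its area is 13.92.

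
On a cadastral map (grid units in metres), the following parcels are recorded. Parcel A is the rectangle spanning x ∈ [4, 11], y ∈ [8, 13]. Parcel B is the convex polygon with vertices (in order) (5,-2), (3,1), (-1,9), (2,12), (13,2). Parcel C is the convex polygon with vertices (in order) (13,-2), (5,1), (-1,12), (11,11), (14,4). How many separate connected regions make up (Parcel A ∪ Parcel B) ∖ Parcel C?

3

(Parcel A ∪ Parcel B) ∖ Parcel C splits into 3 disjoint pieces (area 11.9583, area 23.5546, area 0.0667).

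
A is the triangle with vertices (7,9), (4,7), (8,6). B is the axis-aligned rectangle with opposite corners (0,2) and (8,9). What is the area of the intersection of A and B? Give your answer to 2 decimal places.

The intersection is the polygon with vertices (4,7), (7,9), (8,6).
By the shoelace formula its area is 5.50.

5.50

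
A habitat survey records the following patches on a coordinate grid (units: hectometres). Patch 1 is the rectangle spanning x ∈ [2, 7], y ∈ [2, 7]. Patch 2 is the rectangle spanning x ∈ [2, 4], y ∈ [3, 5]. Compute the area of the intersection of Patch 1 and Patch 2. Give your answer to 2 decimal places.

4.00

|Patch 1∩Patch 2|: x∈[2,4], y∈[3,5] → 2·2 = 4.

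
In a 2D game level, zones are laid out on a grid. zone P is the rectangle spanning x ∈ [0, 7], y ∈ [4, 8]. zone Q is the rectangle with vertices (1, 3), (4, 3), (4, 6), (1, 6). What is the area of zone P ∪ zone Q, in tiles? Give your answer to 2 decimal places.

31.00

By inclusion–exclusion:
Individual areas: |zone P| = 28, |zone Q| = 9.
|zone P∩zone Q|: x∈[1,4], y∈[4,6] → 3·2 = 6.
|zone P ∪ zone Q| = 37 − 6 = 31.00.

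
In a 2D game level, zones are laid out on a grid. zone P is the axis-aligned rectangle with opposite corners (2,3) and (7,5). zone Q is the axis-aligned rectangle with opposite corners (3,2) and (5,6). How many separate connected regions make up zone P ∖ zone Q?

zone P ∖ zone Q splits into 2 disjoint pieces (area 4, area 2).

2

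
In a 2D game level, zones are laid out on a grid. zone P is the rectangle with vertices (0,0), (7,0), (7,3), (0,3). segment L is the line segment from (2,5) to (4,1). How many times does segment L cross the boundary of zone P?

1

The segment meets the boundary at (3,3).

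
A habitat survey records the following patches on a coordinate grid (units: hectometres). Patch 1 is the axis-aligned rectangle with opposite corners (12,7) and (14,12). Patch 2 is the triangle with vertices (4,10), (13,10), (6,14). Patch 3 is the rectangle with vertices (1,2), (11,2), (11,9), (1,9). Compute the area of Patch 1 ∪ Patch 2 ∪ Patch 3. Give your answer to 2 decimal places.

97.71

By inclusion–exclusion:
Individual areas: |Patch 1| = 10, |Patch 2| = 18, |Patch 3| = 70.
|Patch 1∩Patch 2| = 0.2857.
|Patch 1∩Patch 3| = 0 (no overlap).
|Patch 2∩Patch 3| = 0.
|Patch 1∩Patch 2∩Patch 3| = 0.
|Patch 1 ∪ Patch 2 ∪ Patch 3| = 98 − 0.2857 + 0 = 97.71.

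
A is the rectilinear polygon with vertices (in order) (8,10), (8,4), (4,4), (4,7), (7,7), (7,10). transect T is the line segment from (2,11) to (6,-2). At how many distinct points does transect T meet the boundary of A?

2

The segment meets the boundary at (4.154,4), (4,4.5).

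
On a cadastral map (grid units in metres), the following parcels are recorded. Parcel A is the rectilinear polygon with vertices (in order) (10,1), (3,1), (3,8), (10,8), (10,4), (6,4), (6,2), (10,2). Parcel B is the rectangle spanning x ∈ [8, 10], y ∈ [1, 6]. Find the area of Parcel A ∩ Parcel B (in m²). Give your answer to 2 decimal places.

6.00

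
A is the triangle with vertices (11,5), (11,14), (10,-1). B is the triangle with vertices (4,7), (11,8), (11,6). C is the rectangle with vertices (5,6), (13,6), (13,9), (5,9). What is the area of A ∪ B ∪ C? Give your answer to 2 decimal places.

By inclusion–exclusion:
Individual areas: |A| = 4.5, |B| = 7, |C| = 24.
|A∩B| = 0.9017.
|A∩C| = 1.3.
|B∩C| = 6.8571.
|A∩B∩C| = 0.9017.
|A ∪ B ∪ C| = 35.5 − 9.0588 + 0.9017 = 27.34.

27.34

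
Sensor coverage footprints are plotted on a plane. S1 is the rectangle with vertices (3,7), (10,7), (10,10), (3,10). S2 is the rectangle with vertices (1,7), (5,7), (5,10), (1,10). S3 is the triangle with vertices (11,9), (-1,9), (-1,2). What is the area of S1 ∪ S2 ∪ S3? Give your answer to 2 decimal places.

52.72

By inclusion–exclusion:
Individual areas: |S1| = 21, |S2| = 12, |S3| = 42.
|S1∩S2|: x∈[3,5], y∈[7,10] → 2·3 = 6.
|S1∩S3| = 12.2798.
|S2∩S3| = 8.
|S1∩S2∩S3| = 4.
|S1 ∪ S2 ∪ S3| = 75 − 26.2798 + 4 = 52.72.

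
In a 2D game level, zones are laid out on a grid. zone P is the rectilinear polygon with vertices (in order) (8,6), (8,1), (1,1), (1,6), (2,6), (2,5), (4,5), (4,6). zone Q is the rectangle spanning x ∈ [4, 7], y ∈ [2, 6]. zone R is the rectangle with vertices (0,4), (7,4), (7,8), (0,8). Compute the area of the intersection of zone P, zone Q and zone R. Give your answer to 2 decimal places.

The intersection is the polygon with vertices (7,6), (7,4), (4,4), (4,5), (4,6).
By the shoelace formula its area is 6.00.

6.00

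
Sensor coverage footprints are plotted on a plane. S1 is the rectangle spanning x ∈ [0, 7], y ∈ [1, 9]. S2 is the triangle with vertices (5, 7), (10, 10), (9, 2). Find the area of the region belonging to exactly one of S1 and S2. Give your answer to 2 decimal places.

|S1| = 56, |S2| = 18.5, |S1∩S2| = 3.7.
|S1 △ S2| = |S1| + |S2| − 2·|S1∩S2| = 56 + 18.5 − 7.4 = 67.10.

67.10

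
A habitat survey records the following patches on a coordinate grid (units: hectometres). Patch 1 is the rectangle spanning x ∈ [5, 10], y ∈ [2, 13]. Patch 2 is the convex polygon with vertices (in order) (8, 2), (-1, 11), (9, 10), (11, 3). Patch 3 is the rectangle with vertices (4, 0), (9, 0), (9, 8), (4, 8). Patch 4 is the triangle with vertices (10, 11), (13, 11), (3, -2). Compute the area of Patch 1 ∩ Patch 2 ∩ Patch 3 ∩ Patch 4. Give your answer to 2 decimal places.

The intersection is the polygon with vertices (6.15,3.85), (8.385,8), (9,8), (9,5.8), (6.913,3.087).
By the shoelace formula its area is 6.24.

6.24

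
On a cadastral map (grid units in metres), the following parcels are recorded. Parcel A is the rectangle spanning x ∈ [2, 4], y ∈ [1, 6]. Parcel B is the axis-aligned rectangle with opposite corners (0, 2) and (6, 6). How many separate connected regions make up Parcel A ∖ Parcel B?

1

Parcel A ∖ Parcel B is a single connected region.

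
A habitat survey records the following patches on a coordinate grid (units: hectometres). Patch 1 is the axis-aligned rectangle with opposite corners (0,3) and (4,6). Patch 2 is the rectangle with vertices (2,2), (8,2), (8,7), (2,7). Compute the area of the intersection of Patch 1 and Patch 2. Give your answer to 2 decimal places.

6.00

|Patch 1∩Patch 2|: x∈[2,4], y∈[3,6] → 2·3 = 6.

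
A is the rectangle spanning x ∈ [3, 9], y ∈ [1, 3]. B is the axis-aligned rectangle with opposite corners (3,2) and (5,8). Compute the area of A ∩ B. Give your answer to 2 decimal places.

|A∩B|: x∈[3,5], y∈[2,3] → 2·1 = 2.

2.00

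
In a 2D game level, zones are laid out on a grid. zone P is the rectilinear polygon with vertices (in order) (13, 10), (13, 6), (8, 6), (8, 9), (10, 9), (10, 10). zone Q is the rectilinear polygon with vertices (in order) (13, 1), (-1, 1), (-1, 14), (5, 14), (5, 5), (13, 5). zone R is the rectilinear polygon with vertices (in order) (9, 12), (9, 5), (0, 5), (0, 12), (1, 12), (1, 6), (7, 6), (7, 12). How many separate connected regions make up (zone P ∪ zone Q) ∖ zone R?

2

(zone P ∪ zone Q) ∖ zone R splits into 2 disjoint pieces (area 15, area 99).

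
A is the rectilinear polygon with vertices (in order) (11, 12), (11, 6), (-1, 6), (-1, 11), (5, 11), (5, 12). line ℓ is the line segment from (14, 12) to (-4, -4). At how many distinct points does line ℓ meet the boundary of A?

2

The segment meets the boundary at (7.25,6), (11,9.333).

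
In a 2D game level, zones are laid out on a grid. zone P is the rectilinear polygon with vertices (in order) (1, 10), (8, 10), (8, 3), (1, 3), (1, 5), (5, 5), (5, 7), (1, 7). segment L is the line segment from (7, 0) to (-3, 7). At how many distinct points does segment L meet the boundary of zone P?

2

The segment meets the boundary at (1,4.2), (2.714,3).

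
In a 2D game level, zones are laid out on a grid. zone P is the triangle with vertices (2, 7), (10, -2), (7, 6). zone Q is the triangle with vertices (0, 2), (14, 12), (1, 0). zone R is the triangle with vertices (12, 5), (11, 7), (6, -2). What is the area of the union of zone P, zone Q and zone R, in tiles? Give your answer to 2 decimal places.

By inclusion–exclusion:
Individual areas: |zone P| = 18.5, |zone Q| = 19, |zone R| = 9.5.
|zone P∩zone Q| = 3.8523.
|zone P∩zone R| = 1.1476.
|zone Q∩zone R| = 0.
|zone P∩zone Q∩zone R| = 0.
|zone P ∪ zone Q ∪ zone R| = 47 − 4.9999 + 0 = 42.00.

42.00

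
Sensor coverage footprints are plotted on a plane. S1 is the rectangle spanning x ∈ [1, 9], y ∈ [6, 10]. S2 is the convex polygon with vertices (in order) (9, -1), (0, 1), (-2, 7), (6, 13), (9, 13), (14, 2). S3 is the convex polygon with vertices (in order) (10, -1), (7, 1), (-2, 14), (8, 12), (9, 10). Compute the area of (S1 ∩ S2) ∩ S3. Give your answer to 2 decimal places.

27.01

The region (S1 ∩ S2) ∩ S3 is the polygon with vertices (9,6), (3.538,6), (1.19,9.392), (2,10), (9,10).
By the shoelace formula its area is 27.01.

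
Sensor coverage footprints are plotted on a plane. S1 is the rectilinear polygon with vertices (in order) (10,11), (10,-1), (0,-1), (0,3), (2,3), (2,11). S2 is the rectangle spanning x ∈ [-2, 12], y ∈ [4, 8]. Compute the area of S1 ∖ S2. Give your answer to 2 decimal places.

|S1| = 104, |S1∩S2| = 32.
|S1 ∖ S2| = |S1| − |S1∩S2| = 104 − 32 = 72.00.

72.00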